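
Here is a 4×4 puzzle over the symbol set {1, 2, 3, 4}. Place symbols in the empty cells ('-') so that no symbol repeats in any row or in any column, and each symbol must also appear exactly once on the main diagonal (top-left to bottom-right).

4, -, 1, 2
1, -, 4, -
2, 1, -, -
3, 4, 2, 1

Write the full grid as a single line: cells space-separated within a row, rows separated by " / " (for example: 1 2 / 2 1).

Cell (r1,c2): row 1 has {1,2,4}; column 2 has {1,4} → 3.
Cell (r2,c2): row 2 has {1,4}; column 2 has {1,3,4}; the diagonal has {1,4} → 2.
Cell (r2,c4): row 2 has {1,2,4}; column 4 has {1,2} → 3.
Cell (r3,c3): row 3 has {1,2}; column 3 has {1,2,4}; the diagonal has {1,2,4} → 3.
Cell (r3,c4): row 3 has {1,2,3}; column 4 has {1,2,3} → 4.

4 3 1 2 / 1 2 4 3 / 2 1 3 4 / 3 4 2 1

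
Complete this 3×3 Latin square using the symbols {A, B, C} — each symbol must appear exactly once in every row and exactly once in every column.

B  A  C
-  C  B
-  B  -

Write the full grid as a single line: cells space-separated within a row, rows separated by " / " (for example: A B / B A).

B A C / A C B / C B A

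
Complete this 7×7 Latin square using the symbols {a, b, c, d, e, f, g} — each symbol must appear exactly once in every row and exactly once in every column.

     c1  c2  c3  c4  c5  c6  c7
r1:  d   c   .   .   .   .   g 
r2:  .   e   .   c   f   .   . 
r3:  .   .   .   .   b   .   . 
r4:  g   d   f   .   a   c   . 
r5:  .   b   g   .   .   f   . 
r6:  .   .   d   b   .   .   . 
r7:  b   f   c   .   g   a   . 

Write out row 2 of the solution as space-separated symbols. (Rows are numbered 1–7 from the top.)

At row 1, column 5: row 1 has {c,d,g}; column 5 has {a,b,f,g}; that leaves e.
At row 1, column 6: row 1 has {c,d,e,g}; column 6 has {a,c,f}; that leaves b.
At row 2, column 1: row 2 has {c,e,f}; column 1 has {b,d,g}; that leaves a.
At row 2, column 3: row 2 has {a,c,e,f}; column 3 has {c,d,f,g}; that leaves b.
At row 2, column 7: row 2 has {a,b,c,e,f}; column 7 has {g}; that leaves d.
At row 4, column 4: row 4 has {a,c,d,f,g}; column 4 has {b,c}; that leaves e.
At row 4, column 7: row 4 has {a,c,d,e,f,g}; column 7 has {d,g}; that leaves b.
At row 6, column 5: row 6 has {b,d}; column 5 has {a,b,e,f,g}; that leaves c.
At row 7, column 4: row 7 has {a,b,c,f,g}; column 4 has {b,c,e}; that leaves d.
At row 7, column 7: row 7 has {a,b,c,d,f,g}; column 7 has {b,d,g}; that leaves e.
At row 1, column 3: row 1 has {b,c,d,e,g}; column 3 has {b,c,d,f,g}; that leaves a.
At row 1, column 4: row 1 has {a,b,c,d,e,g}; column 4 has {b,c,d,e}; that leaves f.
At row 2, column 6: row 2 has {a,b,c,d,e,f}; column 6 has {a,b,c,f}; that leaves g.

a e b c f g d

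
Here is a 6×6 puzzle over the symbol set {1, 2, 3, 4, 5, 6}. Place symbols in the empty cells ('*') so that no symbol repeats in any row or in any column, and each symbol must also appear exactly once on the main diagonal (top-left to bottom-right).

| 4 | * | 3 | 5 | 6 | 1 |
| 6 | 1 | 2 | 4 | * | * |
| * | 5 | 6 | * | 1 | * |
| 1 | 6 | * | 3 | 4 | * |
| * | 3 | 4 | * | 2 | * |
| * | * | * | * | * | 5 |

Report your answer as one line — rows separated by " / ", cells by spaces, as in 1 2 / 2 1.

(r1,c2) = 2
(r2,c6) = 3
(r3,c4) = 2
(r3,c6) = 4
(r4,c3) = 5
(r4,c6) = 2
(r5,c1) = 5
(r5,c6) = 6
(r6,c2) = 4
(r6,c3) = 1
(r6,c4) = 6
(r6,c5) = 3
(r2,c5) = 5
(r3,c1) = 3
(r5,c4) = 1
(r6,c1) = 2

4 2 3 5 6 1 / 6 1 2 4 5 3 / 3 5 6 2 1 4 / 1 6 5 3 4 2 / 5 3 4 1 2 6 / 2 4 1 6 3 5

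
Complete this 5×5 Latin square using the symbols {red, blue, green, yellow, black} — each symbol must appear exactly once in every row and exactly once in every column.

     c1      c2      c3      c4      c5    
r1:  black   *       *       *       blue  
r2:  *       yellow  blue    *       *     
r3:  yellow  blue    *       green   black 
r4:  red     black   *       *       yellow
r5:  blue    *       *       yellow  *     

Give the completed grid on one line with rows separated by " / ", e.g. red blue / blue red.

black green yellow red blue / green yellow blue black red / yellow blue red green black / red black green blue yellow / blue red black yellow green

Cell (r1,c4): row 1 has {blue,black}; column 4 has {green,yellow} → red.
Cell (r2,c1): row 2 has {blue,yellow}; column 1 has {red,blue,yellow,black} → green.
Cell (r2,c4): row 2 has {blue,green,yellow}; column 4 has {red,green,yellow} → black.
Cell (r2,c5): row 2 has {blue,green,yellow,black}; column 5 has {blue,yellow,black} → red.
Cell (r3,c3): row 3 has {blue,green,yellow,black}; column 3 has {blue} → red.
Cell (r4,c3): row 4 has {red,yellow,black}; column 3 has {red,blue} → green.
Cell (r4,c4): row 4 has {red,green,yellow,black}; column 4 has {red,green,yellow,black} → blue.
Cell (r5,c3): row 5 has {blue,yellow}; column 3 has {red,blue,green} → black.
Cell (r5,c5): row 5 has {blue,yellow,black}; column 5 has {red,blue,yellow,black} → green.
Cell (r1,c2): row 1 has {red,blue,black}; column 2 has {blue,yellow,black} → green.
Cell (r1,c3): row 1 has {red,blue,green,black}; column 3 has {red,blue,green,black} → yellow.
Cell (r5,c2): row 5 has {blue,green,yellow,black}; column 2 has {blue,green,yellow,black} → red.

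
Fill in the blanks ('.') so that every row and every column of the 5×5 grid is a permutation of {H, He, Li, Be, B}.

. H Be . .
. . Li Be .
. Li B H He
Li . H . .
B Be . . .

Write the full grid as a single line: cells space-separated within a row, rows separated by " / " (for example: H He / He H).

He H Be B Li / H He Li Be B / Be Li B H He / Li B H He Be / B Be He Li H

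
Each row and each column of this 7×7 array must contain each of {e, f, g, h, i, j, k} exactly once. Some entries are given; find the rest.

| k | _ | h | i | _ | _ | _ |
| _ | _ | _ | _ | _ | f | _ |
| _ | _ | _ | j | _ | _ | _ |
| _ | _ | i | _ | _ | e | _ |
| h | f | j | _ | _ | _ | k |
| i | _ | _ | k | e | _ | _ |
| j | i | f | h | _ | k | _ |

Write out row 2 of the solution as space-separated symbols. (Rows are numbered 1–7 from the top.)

Cell (r6,c3): row 6 has {e,i,k}; column 3 has {f,h,i,j} → g.
Cell (r7,c5): row 7 has {f,h,i,j,k}; column 5 has {e} → g.
Cell (r7,c7): row 7 has {f,g,h,i,j,k}; column 7 has {k} → e.
Cell (r5,c5): row 5 has {f,h,j,k}; column 5 has {e,g} → i.
Cell (r5,c6): row 5 has {f,h,i,j,k}; column 6 has {e,f,k} → g.
Cell (r1,c6): row 1 has {h,i,k}; column 6 has {e,f,g,k} → j.
Cell (r5,c4): row 5 has {f,g,h,i,j,k}; column 4 has {h,i,j,k} → e.
Cell (r6,c6): row 6 has {e,g,i,k}; column 6 has {e,f,g,j,k} → h.
Cell (r1,c5): row 1 has {h,i,j,k}; column 5 has {e,g,i} → f.
Cell (r1,c7): row 1 has {f,h,i,j,k}; column 7 has {e,k} → g.
Cell (r2,c4): row 2 has {f}; column 4 has {e,h,i,j,k} → g.
Cell (r3,c6): row 3 has {j}; column 6 has {e,f,g,h,j,k} → i.
Cell (r4,c4): row 4 has {e,i}; column 4 has {e,g,h,i,j,k} → f.
Cell (r6,c2): row 6 has {e,g,h,i,k}; column 2 has {f,i} → j.
Cell (r6,c7): row 6 has {e,g,h,i,j,k}; column 7 has {e,g,k} → f.
Cell (r1,c2): row 1 has {f,g,h,i,j,k}; column 2 has {f,i,j} → e.
Cell (r2,c1): row 2 has {f,g}; column 1 has {h,i,j,k} → e.
Cell (r2,c3): row 2 has {e,f,g}; column 3 has {f,g,h,i,j} → k.
Cell (r3,c3): row 3 has {i,j}; column 3 has {f,g,h,i,j,k} → e.
Cell (r3,c7): row 3 has {e,i,j}; column 7 has {e,f,g,k} → h.
Cell (r4,c1): row 4 has {e,f,i}; column 1 has {e,h,i,j,k} → g.
Cell (r4,c7): row 4 has {e,f,g,i}; column 7 has {e,f,g,h,k} → j.
Cell (r2,c2): row 2 has {e,f,g,k}; column 2 has {e,f,i,j} → h.
Cell (r2,c5): row 2 has {e,f,g,h,k}; column 5 has {e,f,g,i} → j.
Cell (r2,c7): row 2 has {e,f,g,h,j,k}; column 7 has {e,f,g,h,j,k} → i.

e h k g j f i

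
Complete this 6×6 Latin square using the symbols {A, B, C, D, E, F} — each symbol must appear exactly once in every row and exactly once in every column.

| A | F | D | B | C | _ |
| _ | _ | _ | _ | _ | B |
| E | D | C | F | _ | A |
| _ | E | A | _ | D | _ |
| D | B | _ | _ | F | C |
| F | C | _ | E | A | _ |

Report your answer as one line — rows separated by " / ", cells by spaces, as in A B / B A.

row 1 has {A,B,C,D,F}; column 6 has {A,B,C} — only E is left for (r1,c6).
row 2 has {B}; column 1 has {A,D,E,F} — only C is left for (r2,c1).
row 2 has {B,C}; column 2 has {B,C,D,E,F} — only A is left for (r2,c2).
row 2 has {A,B,C}; column 4 has {B,E,F} — only D is left for (r2,c4).
row 2 has {A,B,C,D}; column 5 has {A,C,D,F} — only E is left for (r2,c5).
row 3 has {A,C,D,E,F}; column 5 has {A,C,D,E,F} — only B is left for (r3,c5).
row 4 has {A,D,E}; column 1 has {A,C,D,E,F} — only B is left for (r4,c1).
row 4 has {A,B,D,E}; column 4 has {B,D,E,F} — only C is left for (r4,c4).
row 4 has {A,B,C,D,E}; column 6 has {A,B,C,E} — only F is left for (r4,c6).
row 5 has {B,C,D,F}; column 3 has {A,C,D} — only E is left for (r5,c3).
row 5 has {B,C,D,E,F}; column 4 has {B,C,D,E,F} — only A is left for (r5,c4).
row 6 has {A,C,E,F}; column 3 has {A,C,D,E} — only B is left for (r6,c3).
row 6 has {A,B,C,E,F}; column 6 has {A,B,C,E,F} — only D is left for (r6,c6).
row 2 has {A,B,C,D,E}; column 3 has {A,B,C,D,E} — only F is left for (r2,c3).

A F D B C E / C A F D E B / E D C F B A / B E A C D F / D B E A F C / F C B E A D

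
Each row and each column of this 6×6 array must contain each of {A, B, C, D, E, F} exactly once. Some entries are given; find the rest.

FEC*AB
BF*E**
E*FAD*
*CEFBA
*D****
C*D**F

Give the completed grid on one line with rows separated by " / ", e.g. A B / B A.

F E C D A B / B F A E C D / E B F A D C / D C E F B A / A D B C F E / C A D B E F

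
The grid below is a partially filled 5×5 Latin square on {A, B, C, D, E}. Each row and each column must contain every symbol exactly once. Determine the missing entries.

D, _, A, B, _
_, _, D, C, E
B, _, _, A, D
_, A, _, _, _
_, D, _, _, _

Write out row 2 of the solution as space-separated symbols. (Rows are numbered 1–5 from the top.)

A B D C E

row 1 has {A,B,D}; column 5 has {D,E} — only C is left for (r1,c5).
row 2 has {C,D,E}; column 1 has {B,D} — only A is left for (r2,c1).
row 2 has {A,C,D,E}; column 2 has {A,D} — only B is left for (r2,c2).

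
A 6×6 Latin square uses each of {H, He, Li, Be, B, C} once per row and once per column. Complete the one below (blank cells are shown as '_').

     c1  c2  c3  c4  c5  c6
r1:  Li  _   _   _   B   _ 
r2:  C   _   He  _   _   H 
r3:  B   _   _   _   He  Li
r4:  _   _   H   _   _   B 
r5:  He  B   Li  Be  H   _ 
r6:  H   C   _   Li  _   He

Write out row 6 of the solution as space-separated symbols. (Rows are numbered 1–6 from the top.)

H C B Li Be He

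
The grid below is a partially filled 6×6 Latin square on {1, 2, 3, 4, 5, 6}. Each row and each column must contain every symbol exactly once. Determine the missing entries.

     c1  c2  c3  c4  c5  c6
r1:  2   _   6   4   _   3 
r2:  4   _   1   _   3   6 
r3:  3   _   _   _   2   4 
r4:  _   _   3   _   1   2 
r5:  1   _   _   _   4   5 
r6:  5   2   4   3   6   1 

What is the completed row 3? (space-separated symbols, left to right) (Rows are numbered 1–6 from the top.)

3 6 5 1 2 4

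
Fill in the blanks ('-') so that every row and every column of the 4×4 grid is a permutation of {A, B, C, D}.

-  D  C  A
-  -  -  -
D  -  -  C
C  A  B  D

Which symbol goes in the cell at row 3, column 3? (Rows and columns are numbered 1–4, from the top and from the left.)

A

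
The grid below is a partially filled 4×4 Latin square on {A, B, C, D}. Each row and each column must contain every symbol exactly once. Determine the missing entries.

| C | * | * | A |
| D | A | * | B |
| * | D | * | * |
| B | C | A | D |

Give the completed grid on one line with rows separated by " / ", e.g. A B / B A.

Cell (r1,c2): row 1 has {A,C}; column 2 has {A,C,D} → B.
Cell (r1,c3): row 1 has {A,B,C}; column 3 has {A} → D.
Cell (r2,c3): row 2 has {A,B,D}; column 3 has {A,D} → C.
Cell (r3,c1): row 3 has {D}; column 1 has {B,C,D} → A.
Cell (r3,c3): row 3 has {A,D}; column 3 has {A,C,D} → B.
Cell (r3,c4): row 3 has {A,B,D}; column 4 has {A,B,D} → C.

C B D A / D A C B / A D B C / B C A D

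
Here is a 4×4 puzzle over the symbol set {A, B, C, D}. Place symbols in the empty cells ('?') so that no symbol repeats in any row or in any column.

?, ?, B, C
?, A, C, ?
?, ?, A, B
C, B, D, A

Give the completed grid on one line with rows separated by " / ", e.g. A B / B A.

A D B C / B A C D / D C A B / C B D A

Cell (r1,c2): row 1 has {B,C}; column 2 has {A,B} → D.
Cell (r2,c4): row 2 has {A,C}; column 4 has {A,B,C} → D.
Cell (r3,c1): row 3 has {A,B}; column 1 has {C} → D.
Cell (r3,c2): row 3 has {A,B,D}; column 2 has {A,B,D} → C.
Cell (r1,c1): row 1 has {B,C,D}; column 1 has {C,D} → A.
Cell (r2,c1): row 2 has {A,C,D}; column 1 has {A,C,D} → B.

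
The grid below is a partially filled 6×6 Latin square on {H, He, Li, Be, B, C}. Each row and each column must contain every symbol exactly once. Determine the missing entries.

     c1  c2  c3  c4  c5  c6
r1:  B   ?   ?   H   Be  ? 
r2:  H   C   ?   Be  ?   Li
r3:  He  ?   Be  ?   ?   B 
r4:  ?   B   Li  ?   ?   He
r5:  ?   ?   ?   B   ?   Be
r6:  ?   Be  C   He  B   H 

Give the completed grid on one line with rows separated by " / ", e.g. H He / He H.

B Li He H Be C / H C B Be He Li / He H Be Li C B / Be B Li C H He / C He H B Li Be / Li Be C He B H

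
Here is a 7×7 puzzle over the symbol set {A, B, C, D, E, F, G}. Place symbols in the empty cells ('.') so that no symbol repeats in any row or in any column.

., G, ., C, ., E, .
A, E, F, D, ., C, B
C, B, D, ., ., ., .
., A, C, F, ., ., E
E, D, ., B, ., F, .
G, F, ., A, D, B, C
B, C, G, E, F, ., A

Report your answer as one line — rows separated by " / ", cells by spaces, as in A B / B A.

F G B C A E D / A E F D G C B / C B D G E A F / D A C F B G E / E D A B C F G / G F E A D B C / B C G E F D A

At row 2, column 5: row 2 has {A,B,C,D,E,F}; column 5 has {D,F}; that leaves G.
At row 3, column 4: row 3 has {B,C,D}; column 4 has {A,B,C,D,E,F}; that leaves G.
At row 3, column 6: row 3 has {B,C,D,G}; column 6 has {B,C,E,F}; that leaves A.
At row 3, column 7: row 3 has {A,B,C,D,G}; column 7 has {A,B,C,E}; that leaves F.
At row 4, column 1: row 4 has {A,C,E,F}; column 1 has {A,B,C,E,G}; that leaves D.
At row 4, column 5: row 4 has {A,C,D,E,F}; column 5 has {D,F,G}; that leaves B.
At row 4, column 6: row 4 has {A,B,C,D,E,F}; column 6 has {A,B,C,E,F}; that leaves G.
At row 5, column 3: row 5 has {B,D,E,F}; column 3 has {C,D,F,G}; that leaves A.
At row 5, column 5: row 5 has {A,B,D,E,F}; column 5 has {B,D,F,G}; that leaves C.
At row 5, column 7: row 5 has {A,B,C,D,E,F}; column 7 has {A,B,C,E,F}; that leaves G.
At row 6, column 3: row 6 has {A,B,C,D,F,G}; column 3 has {A,C,D,F,G}; that leaves E.
At row 7, column 6: row 7 has {A,B,C,E,F,G}; column 6 has {A,B,C,E,F,G}; that leaves D.
At row 1, column 1: row 1 has {C,E,G}; column 1 has {A,B,C,D,E,G}; that leaves F.
At row 1, column 3: row 1 has {C,E,F,G}; column 3 has {A,C,D,E,F,G}; that leaves B.
At row 1, column 5: row 1 has {B,C,E,F,G}; column 5 has {B,C,D,F,G}; that leaves A.
At row 1, column 7: row 1 has {A,B,C,E,F,G}; column 7 has {A,B,C,E,F,G}; that leaves D.
At row 3, column 5: row 3 has {A,B,C,D,F,G}; column 5 has {A,B,C,D,F,G}; that leaves E.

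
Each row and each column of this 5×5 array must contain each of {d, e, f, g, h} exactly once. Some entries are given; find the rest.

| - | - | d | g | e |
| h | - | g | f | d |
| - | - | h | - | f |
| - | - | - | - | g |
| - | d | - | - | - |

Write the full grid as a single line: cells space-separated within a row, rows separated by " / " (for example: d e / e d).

f h d g e / h e g f d / e g h d f / d f e h g / g d f e h

At row 1, column 1: row 1 has {d,e,g}; column 1 has {h}; that leaves f.
At row 1, column 2: row 1 has {d,e,f,g}; column 2 has {d}; that leaves h.
At row 2, column 2: row 2 has {d,f,g,h}; column 2 has {d,h}; that leaves e.
At row 3, column 2: row 3 has {f,h}; column 2 has {d,e,h}; that leaves g.
At row 4, column 2: row 4 has {g}; column 2 has {d,e,g,h}; that leaves f.
At row 4, column 3: row 4 has {f,g}; column 3 has {d,g,h}; that leaves e.
At row 5, column 3: row 5 has {d}; column 3 has {d,e,g,h}; that leaves f.
At row 5, column 5: row 5 has {d,f}; column 5 has {d,e,f,g}; that leaves h.
At row 4, column 1: row 4 has {e,f,g}; column 1 has {f,h}; that leaves d.
At row 4, column 4: row 4 has {d,e,f,g}; column 4 has {f,g}; that leaves h.
At row 5, column 4: row 5 has {d,f,h}; column 4 has {f,g,h}; that leaves e.
At row 3, column 1: row 3 has {f,g,h}; column 1 has {d,f,h}; that leaves e.
At row 3, column 4: row 3 has {e,f,g,h}; column 4 has {e,f,g,h}; that leaves d.
At row 5, column 1: row 5 has {d,e,f,h}; column 1 has {d,e,f,h}; that leaves g.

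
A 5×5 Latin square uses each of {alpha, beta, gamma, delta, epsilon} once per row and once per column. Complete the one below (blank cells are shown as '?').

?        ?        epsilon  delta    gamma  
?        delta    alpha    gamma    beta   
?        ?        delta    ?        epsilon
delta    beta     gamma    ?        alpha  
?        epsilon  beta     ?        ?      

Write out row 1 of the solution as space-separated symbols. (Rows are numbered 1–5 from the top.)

(r1,c2) = alpha
(r2,c1) = epsilon
(r3,c2) = gamma
(r4,c4) = epsilon
(r5,c4) = alpha
(r5,c5) = delta
(r1,c1) = beta

beta alpha epsilon delta gamma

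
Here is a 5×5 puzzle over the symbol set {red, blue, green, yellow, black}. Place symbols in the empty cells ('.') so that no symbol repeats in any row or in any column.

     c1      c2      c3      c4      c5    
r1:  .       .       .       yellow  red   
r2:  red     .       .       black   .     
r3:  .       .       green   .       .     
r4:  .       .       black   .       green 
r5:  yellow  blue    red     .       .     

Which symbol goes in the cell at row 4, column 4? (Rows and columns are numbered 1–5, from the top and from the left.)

(r1,c3) = blue
(r2,c3) = yellow
(r2,c5) = blue
(r4,c1) = blue
(r4,c4) = red

red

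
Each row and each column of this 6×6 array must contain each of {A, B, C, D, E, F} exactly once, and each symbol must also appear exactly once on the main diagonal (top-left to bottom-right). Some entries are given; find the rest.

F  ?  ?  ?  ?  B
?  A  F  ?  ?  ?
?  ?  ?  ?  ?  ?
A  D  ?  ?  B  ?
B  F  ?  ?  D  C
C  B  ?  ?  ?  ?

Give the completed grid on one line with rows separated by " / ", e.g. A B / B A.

F E C D A B / E A F B C D / D C B F E A / A D E C B F / B F A E D C / C B D A F E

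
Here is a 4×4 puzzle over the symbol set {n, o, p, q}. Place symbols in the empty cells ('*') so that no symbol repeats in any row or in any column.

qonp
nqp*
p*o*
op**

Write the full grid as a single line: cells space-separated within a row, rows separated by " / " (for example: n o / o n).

q o n p / n q p o / p n o q / o p q n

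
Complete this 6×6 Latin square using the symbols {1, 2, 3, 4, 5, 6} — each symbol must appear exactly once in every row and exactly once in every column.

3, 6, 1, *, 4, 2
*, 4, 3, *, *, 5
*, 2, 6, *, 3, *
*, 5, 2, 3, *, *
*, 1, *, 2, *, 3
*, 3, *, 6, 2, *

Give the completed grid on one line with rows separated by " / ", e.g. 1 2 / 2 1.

3 6 1 5 4 2 / 2 4 3 1 6 5 / 5 2 6 4 3 1 / 4 5 2 3 1 6 / 6 1 4 2 5 3 / 1 3 5 6 2 4

(r1,c4) = 5
(r2,c4) = 1
(r2,c5) = 6
(r3,c4) = 4
(r3,c6) = 1
(r4,c5) = 1
(r5,c5) = 5
(r6,c6) = 4
(r2,c1) = 2
(r3,c1) = 5
(r4,c6) = 6
(r5,c3) = 4
(r6,c1) = 1
(r6,c3) = 5
(r4,c1) = 4
(r5,c1) = 6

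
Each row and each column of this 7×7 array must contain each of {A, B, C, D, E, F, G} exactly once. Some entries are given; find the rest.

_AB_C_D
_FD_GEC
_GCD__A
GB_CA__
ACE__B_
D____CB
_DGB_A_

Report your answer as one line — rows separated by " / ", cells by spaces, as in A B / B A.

F A B E C G D / B F D A G E C / E G C D B F A / G B F C A D E / A C E F D B G / D E A G F C B / C D G B E A F

row 2 has {C,D,E,F,G}; column 1 has {A,D,G} — only B is left for (r2,c1).
row 2 has {B,C,D,E,F,G}; column 4 has {B,C,D} — only A is left for (r2,c4).
row 3 has {A,C,D,G}; column 6 has {A,B,C,E} — only F is left for (r3,c6).
row 4 has {A,B,C,G}; column 3 has {B,C,D,E,G} — only F is left for (r4,c3).
row 4 has {A,B,C,F,G}; column 6 has {A,B,C,E,F} — only D is left for (r4,c6).
row 4 has {A,B,C,D,F,G}; column 7 has {A,B,C,D} — only E is left for (r4,c7).
row 6 has {B,C,D}; column 2 has {A,B,C,D,F,G} — only E is left for (r6,c2).
row 6 has {B,C,D,E}; column 3 has {B,C,D,E,F,G} — only A is left for (r6,c3).
row 6 has {A,B,C,D,E}; column 5 has {A,C,G} — only F is left for (r6,c5).
row 7 has {A,B,D,G}; column 5 has {A,C,F,G} — only E is left for (r7,c5).
row 7 has {A,B,D,E,G}; column 7 has {A,B,C,D,E} — only F is left for (r7,c7).
row 1 has {A,B,C,D}; column 6 has {A,B,C,D,E,F} — only G is left for (r1,c6).
row 3 has {A,C,D,F,G}; column 1 has {A,B,D,G} — only E is left for (r3,c1).
row 3 has {A,C,D,E,F,G}; column 5 has {A,C,E,F,G} — only B is left for (r3,c5).
row 5 has {A,B,C,E}; column 5 has {A,B,C,E,F,G} — only D is left for (r5,c5).
row 5 has {A,B,C,D,E}; column 7 has {A,B,C,D,E,F} — only G is left for (r5,c7).
row 6 has {A,B,C,D,E,F}; column 4 has {A,B,C,D} — only G is left for (r6,c4).
row 7 has {A,B,D,E,F,G}; column 1 has {A,B,D,E,G} — only C is left for (r7,c1).
row 1 has {A,B,C,D,G}; column 1 has {A,B,C,D,E,G} — only F is left for (r1,c1).
row 1 has {A,B,C,D,F,G}; column 4 has {A,B,C,D,G} — only E is left for (r1,c4).
row 5 has {A,B,C,D,E,G}; column 4 has {A,B,C,D,E,G} — only F is left for (r5,c4).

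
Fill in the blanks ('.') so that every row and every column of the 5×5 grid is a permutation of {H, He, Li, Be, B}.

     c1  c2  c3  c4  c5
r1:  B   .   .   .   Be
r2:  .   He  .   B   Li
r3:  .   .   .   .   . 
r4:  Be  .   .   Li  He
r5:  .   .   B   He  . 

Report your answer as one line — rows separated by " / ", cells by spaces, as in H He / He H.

(r1,c4) = H
(r2,c1) = H
(r2,c3) = Be
(r3,c4) = Be
(r4,c3) = H
(r5,c1) = Li
(r5,c5) = H
(r1,c2) = Li
(r1,c3) = He
(r3,c1) = He
(r3,c3) = Li
(r3,c5) = B
(r4,c2) = B
(r5,c2) = Be
(r3,c2) = H

B Li He H Be / H He Be B Li / He H Li Be B / Be B H Li He / Li Be B He H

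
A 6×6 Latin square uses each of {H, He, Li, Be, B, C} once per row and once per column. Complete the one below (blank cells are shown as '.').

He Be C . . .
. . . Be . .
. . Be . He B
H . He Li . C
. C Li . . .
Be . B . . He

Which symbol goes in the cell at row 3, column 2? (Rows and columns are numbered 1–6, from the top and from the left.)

H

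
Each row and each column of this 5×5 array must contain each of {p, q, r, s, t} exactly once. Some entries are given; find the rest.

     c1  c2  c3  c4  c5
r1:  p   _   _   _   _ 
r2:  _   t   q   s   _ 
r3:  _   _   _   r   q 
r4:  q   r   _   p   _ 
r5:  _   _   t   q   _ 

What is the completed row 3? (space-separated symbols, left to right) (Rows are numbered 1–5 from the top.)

(r1,c4) = t
(r2,c1) = r
(r2,c5) = p
(r4,c3) = s
(r4,c5) = t
(r5,c1) = s
(r5,c2) = p
(r5,c5) = r
(r1,c3) = r
(r1,c5) = s
(r3,c1) = t
(r3,c2) = s
(r3,c3) = p

t s p r q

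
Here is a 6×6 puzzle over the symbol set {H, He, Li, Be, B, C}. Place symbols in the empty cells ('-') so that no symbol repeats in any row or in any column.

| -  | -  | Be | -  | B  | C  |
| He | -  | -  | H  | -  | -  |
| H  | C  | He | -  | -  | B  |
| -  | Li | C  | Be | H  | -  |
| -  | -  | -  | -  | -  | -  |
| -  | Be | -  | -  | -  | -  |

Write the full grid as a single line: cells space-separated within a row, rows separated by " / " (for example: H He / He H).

Li H Be He B C / He B Li H C Be / H C He Li Be B / B Li C Be H He / Be He B C Li H / C Be H B He Li

(r1,c1): row 1 has {Be,B,C}; column 1 has {H,He}, so it must be Li.
(r1,c4): row 1 has {Li,Be,B,C}; column 4 has {H,Be}, so it must be He.
(r2,c2): row 2 has {H,He}; column 2 has {Li,Be,C}, so it must be B.
(r2,c3): row 2 has {H,He,B}; column 3 has {He,Be,C}, so it must be Li.
(r2,c6): row 2 has {H,He,Li,B}; column 6 has {B,C}, so it must be Be.
(r3,c4): row 3 has {H,He,B,C}; column 4 has {H,He,Be}, so it must be Li.
(r3,c5): row 3 has {H,He,Li,B,C}; column 5 has {H,B}, so it must be Be.
(r4,c1): row 4 has {H,Li,Be,C}; column 1 has {H,He,Li}, so it must be B.
(r4,c6): row 4 has {H,Li,Be,B,C}; column 6 has {Be,B,C}, so it must be He.
(r6,c1): row 6 has {Be}; column 1 has {H,He,Li,B}, so it must be C.
(r6,c4): row 6 has {Be,C}; column 4 has {H,He,Li,Be}, so it must be B.
(r1,c2): row 1 has {He,Li,Be,B,C}; column 2 has {Li,Be,B,C}, so it must be H.
(r2,c5): row 2 has {H,He,Li,Be,B}; column 5 has {H,Be,B}, so it must be C.
(r5,c1): row 5 is empty so far; column 1 has {H,He,Li,B,C}, so it must be Be.
(r5,c2): row 5 has {Be}; column 2 has {H,Li,Be,B,C}, so it must be He.
(r5,c4): row 5 has {He,Be}; column 4 has {H,He,Li,Be,B}, so it must be C.
(r5,c5): row 5 has {He,Be,C}; column 5 has {H,Be,B,C}, so it must be Li.
(r5,c6): row 5 has {He,Li,Be,C}; column 6 has {He,Be,B,C}, so it must be H.
(r6,c3): row 6 has {Be,B,C}; column 3 has {He,Li,Be,C}, so it must be H.
(r6,c5): row 6 has {H,Be,B,C}; column 5 has {H,Li,Be,B,C}, so it must be He.
(r6,c6): row 6 has {H,He,Be,B,C}; column 6 has {H,He,Be,B,C}, so it must be Li.
(r5,c3): row 5 has {H,He,Li,Be,C}; column 3 has {H,He,Li,Be,C}, so it must be B.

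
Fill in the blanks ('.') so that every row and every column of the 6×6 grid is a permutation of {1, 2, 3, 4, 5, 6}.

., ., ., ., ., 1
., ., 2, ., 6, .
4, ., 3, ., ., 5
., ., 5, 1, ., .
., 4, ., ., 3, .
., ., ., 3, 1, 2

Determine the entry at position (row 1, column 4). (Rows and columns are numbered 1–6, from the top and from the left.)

(r3,c5): row 3 has {3,4,5}; column 5 has {1,3,6}, so it must be 2.
(r4,c5): row 4 has {1,5}; column 5 has {1,2,3,6}, so it must be 4.
(r5,c6): row 5 has {3,4}; column 6 has {1,2,5}, so it must be 6.
(r1,c5): row 1 has {1}; column 5 has {1,2,3,4,6}, so it must be 5.
(r3,c4): row 3 has {2,3,4,5}; column 4 has {1,3}, so it must be 6.
(r4,c6): row 4 has {1,4,5}; column 6 has {1,2,5,6}, so it must be 3.
(r5,c3): row 5 has {3,4,6}; column 3 has {2,3,5}, so it must be 1.
(r2,c6): row 2 has {2,6}; column 6 has {1,2,3,5,6}, so it must be 4.
(r3,c2): row 3 has {2,3,4,5,6}; column 2 has {4}, so it must be 1.
(r2,c4): row 2 has {2,4,6}; column 4 has {1,3,6}, so it must be 5.
(r5,c4): row 5 has {1,3,4,6}; column 4 has {1,3,5,6}, so it must be 2.
(r1,c4): row 1 has {1,5}; column 4 has {1,2,3,5,6}, so it must be 4.

4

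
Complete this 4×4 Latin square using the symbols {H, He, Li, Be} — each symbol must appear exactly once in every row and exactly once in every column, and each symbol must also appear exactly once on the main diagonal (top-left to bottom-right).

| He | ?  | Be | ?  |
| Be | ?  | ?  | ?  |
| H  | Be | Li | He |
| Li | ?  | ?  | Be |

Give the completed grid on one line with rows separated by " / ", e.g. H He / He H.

He Li Be H / Be H He Li / H Be Li He / Li He H Be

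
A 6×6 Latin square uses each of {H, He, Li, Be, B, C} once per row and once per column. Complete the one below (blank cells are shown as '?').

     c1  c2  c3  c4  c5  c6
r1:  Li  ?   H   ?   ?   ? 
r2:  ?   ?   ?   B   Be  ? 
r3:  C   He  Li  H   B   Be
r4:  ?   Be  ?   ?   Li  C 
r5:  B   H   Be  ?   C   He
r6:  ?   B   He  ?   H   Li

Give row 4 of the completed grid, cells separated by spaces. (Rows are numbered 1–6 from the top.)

H Be B He Li C

(r1,c2) = C
(r1,c5) = He
(r1,c6) = B
(r2,c2) = Li
(r2,c3) = C
(r2,c6) = H
(r4,c3) = B
(r4,c4) = He
(r5,c4) = Li
(r6,c1) = Be
(r6,c4) = C
(r1,c4) = Be
(r2,c1) = He
(r4,c1) = H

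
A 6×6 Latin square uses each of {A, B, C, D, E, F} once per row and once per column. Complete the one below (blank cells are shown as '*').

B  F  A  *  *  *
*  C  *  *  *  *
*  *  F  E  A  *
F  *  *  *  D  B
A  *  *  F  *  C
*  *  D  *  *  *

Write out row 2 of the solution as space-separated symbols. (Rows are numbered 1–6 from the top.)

D C E B F A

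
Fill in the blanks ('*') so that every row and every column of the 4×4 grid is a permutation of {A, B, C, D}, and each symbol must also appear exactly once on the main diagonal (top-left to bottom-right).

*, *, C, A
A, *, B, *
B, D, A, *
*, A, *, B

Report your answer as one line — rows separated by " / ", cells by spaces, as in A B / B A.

D B C A / A C B D / B D A C / C A D B

row 1 has {A,C}; column 1 has {A,B}; the diagonal has {A,B} — only D is left for (r1,c1).
row 1 has {A,C,D}; column 2 has {A,D} — only B is left for (r1,c2).
row 2 has {A,B}; column 2 has {A,B,D}; the diagonal has {A,B,D} — only C is left for (r2,c2).
row 2 has {A,B,C}; column 4 has {A,B} — only D is left for (r2,c4).
row 3 has {A,B,D}; column 4 has {A,B,D} — only C is left for (r3,c4).
row 4 has {A,B}; column 1 has {A,B,D} — only C is left for (r4,c1).
row 4 has {A,B,C}; column 3 has {A,B,C} — only D is left for (r4,c3).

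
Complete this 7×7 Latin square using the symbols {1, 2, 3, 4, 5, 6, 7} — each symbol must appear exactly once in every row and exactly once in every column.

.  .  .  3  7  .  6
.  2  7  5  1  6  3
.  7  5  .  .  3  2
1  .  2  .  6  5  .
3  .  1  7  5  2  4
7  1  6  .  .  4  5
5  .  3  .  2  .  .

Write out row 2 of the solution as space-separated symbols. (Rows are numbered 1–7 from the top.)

4 2 7 5 1 6 3

(r1,c3) = 4
(r1,c6) = 1
(r2,c1) = 4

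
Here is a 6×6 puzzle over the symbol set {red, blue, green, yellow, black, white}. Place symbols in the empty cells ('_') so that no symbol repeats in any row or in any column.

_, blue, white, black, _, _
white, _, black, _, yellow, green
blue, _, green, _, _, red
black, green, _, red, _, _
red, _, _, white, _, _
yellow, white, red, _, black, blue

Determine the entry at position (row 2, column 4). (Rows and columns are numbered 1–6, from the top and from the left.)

blue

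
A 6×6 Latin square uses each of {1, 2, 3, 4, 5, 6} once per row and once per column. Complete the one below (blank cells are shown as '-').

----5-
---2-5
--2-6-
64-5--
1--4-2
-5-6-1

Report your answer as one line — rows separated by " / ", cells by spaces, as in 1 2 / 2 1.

3 2 4 1 5 6 / 4 3 6 2 1 5 / 5 1 2 3 6 4 / 6 4 1 5 2 3 / 1 6 5 4 3 2 / 2 5 3 6 4 1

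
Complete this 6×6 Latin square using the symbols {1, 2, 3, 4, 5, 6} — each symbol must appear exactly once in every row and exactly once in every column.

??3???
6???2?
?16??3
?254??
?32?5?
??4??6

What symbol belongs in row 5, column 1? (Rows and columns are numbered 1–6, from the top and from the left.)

1

At row 2, column 3: row 2 has {2,6}; column 3 has {2,3,4,5,6}; that leaves 1.
At row 3, column 5: row 3 has {1,3,6}; column 5 has {2,5}; that leaves 4.
At row 4, column 6: row 4 has {2,4,5}; column 6 has {3,6}; that leaves 1.
At row 5, column 6: row 5 has {2,3,5}; column 6 has {1,3,6}; that leaves 4.
At row 6, column 2: row 6 has {4,6}; column 2 has {1,2,3}; that leaves 5.
At row 2, column 2: row 2 has {1,2,6}; column 2 has {1,2,3,5}; that leaves 4.
At row 2, column 6: row 2 has {1,2,4,6}; column 6 has {1,3,4,6}; that leaves 5.
At row 4, column 1: row 4 has {1,2,4,5}; column 1 has {6}; that leaves 3.
At row 4, column 5: row 4 has {1,2,3,4,5}; column 5 has {2,4,5}; that leaves 6.
At row 5, column 1: row 5 has {2,3,4,5}; column 1 has {3,6}; that leaves 1.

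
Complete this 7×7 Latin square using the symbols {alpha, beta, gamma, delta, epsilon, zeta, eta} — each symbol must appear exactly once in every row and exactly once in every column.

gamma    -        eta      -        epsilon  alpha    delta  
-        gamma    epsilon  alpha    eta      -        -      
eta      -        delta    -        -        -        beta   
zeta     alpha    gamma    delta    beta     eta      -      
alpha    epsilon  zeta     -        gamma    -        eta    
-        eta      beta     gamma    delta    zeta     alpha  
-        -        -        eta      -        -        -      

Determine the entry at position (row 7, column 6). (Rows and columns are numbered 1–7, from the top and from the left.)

epsilon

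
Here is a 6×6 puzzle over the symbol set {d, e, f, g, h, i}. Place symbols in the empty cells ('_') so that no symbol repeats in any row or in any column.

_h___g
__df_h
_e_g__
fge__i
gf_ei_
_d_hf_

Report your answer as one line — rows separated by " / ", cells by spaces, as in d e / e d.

d h f i e g / e i d f g h / h e i g d f / f g e d h i / g f h e i d / i d g h f e

Cell (r2,c2): row 2 has {d,f,h}; column 2 has {d,e,f,g,h} → i.
Cell (r4,c4): row 4 has {e,f,g,i}; column 4 has {e,f,g,h} → d.
Cell (r4,c5): row 4 has {d,e,f,g,i}; column 5 has {f,i} → h.
Cell (r5,c3): row 5 has {e,f,g,i}; column 3 has {d,e} → h.
Cell (r5,c6): row 5 has {e,f,g,h,i}; column 6 has {g,h,i} → d.
Cell (r6,c6): row 6 has {d,f,h}; column 6 has {d,g,h,i} → e.
Cell (r1,c4): row 1 has {g,h}; column 4 has {d,e,f,g,h} → i.
Cell (r2,c1): row 2 has {d,f,h,i}; column 1 has {f,g} → e.
Cell (r2,c5): row 2 has {d,e,f,h,i}; column 5 has {f,h,i} → g.
Cell (r3,c5): row 3 has {e,g}; column 5 has {f,g,h,i} → d.
Cell (r3,c6): row 3 has {d,e,g}; column 6 has {d,e,g,h,i} → f.
Cell (r6,c1): row 6 has {d,e,f,h}; column 1 has {e,f,g} → i.
Cell (r6,c3): row 6 has {d,e,f,h,i}; column 3 has {d,e,h} → g.
Cell (r1,c1): row 1 has {g,h,i}; column 1 has {e,f,g,i} → d.
Cell (r1,c3): row 1 has {d,g,h,i}; column 3 has {d,e,g,h} → f.
Cell (r1,c5): row 1 has {d,f,g,h,i}; column 5 has {d,f,g,h,i} → e.
Cell (r3,c1): row 3 has {d,e,f,g}; column 1 has {d,e,f,g,i} → h.
Cell (r3,c3): row 3 has {d,e,f,g,h}; column 3 has {d,e,f,g,h} → i.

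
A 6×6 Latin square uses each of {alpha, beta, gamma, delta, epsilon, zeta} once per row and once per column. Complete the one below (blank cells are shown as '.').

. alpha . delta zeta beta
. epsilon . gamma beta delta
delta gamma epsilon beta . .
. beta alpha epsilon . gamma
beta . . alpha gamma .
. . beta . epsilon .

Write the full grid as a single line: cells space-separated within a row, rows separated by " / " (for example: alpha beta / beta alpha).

epsilon alpha gamma delta zeta beta / alpha epsilon zeta gamma beta delta / delta gamma epsilon beta alpha zeta / zeta beta alpha epsilon delta gamma / beta zeta delta alpha gamma epsilon / gamma delta beta zeta epsilon alpha

Cell (r1,c3): row 1 has {alpha,beta,delta,zeta}; column 3 has {alpha,beta,epsilon} → gamma.
Cell (r2,c3): row 2 has {beta,gamma,delta,epsilon}; column 3 has {alpha,beta,gamma,epsilon} → zeta.
Cell (r3,c5): row 3 has {beta,gamma,delta,epsilon}; column 5 has {beta,gamma,epsilon,zeta} → alpha.
Cell (r3,c6): row 3 has {alpha,beta,gamma,delta,epsilon}; column 6 has {beta,gamma,delta} → zeta.
Cell (r4,c1): row 4 has {alpha,beta,gamma,epsilon}; column 1 has {beta,delta} → zeta.
Cell (r4,c5): row 4 has {alpha,beta,gamma,epsilon,zeta}; column 5 has {alpha,beta,gamma,epsilon,zeta} → delta.
Cell (r5,c3): row 5 has {alpha,beta,gamma}; column 3 has {alpha,beta,gamma,epsilon,zeta} → delta.
Cell (r5,c6): row 5 has {alpha,beta,gamma,delta}; column 6 has {beta,gamma,delta,zeta} → epsilon.
Cell (r6,c4): row 6 has {beta,epsilon}; column 4 has {alpha,beta,gamma,delta,epsilon} → zeta.
Cell (r6,c6): row 6 has {beta,epsilon,zeta}; column 6 has {beta,gamma,delta,epsilon,zeta} → alpha.
Cell (r1,c1): row 1 has {alpha,beta,gamma,delta,zeta}; column 1 has {beta,delta,zeta} → epsilon.
Cell (r2,c1): row 2 has {beta,gamma,delta,epsilon,zeta}; column 1 has {beta,delta,epsilon,zeta} → alpha.
Cell (r5,c2): row 5 has {alpha,beta,gamma,delta,epsilon}; column 2 has {alpha,beta,gamma,epsilon} → zeta.
Cell (r6,c1): row 6 has {alpha,beta,epsilon,zeta}; column 1 has {alpha,beta,delta,epsilon,zeta} → gamma.
Cell (r6,c2): row 6 has {alpha,beta,gamma,epsilon,zeta}; column 2 has {alpha,beta,gamma,epsilon,zeta} → delta.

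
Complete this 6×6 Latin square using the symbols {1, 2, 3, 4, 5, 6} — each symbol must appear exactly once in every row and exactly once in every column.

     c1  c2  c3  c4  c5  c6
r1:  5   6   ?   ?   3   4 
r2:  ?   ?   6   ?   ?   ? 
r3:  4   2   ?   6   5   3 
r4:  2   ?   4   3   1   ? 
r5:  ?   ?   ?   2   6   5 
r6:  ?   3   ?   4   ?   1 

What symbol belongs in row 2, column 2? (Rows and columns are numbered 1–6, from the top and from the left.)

(r1,c4): row 1 has {3,4,5,6}; column 4 has {2,3,4,6}, so it must be 1.
(r2,c4): row 2 has {6}; column 4 has {1,2,3,4,6}, so it must be 5.
(r2,c6): row 2 has {5,6}; column 6 has {1,3,4,5}, so it must be 2.
(r3,c3): row 3 has {2,3,4,5,6}; column 3 has {4,6}, so it must be 1.
(r4,c2): row 4 has {1,2,3,4}; column 2 has {2,3,6}, so it must be 5.
(r4,c6): row 4 has {1,2,3,4,5}; column 6 has {1,2,3,4,5}, so it must be 6.
(r5,c3): row 5 has {2,5,6}; column 3 has {1,4,6}, so it must be 3.
(r6,c1): row 6 has {1,3,4}; column 1 has {2,4,5}, so it must be 6.
(r6,c5): row 6 has {1,3,4,6}; column 5 has {1,3,5,6}, so it must be 2.
(r1,c3): row 1 has {1,3,4,5,6}; column 3 has {1,3,4,6}, so it must be 2.
(r2,c5): row 2 has {2,5,6}; column 5 has {1,2,3,5,6}, so it must be 4.
(r5,c1): row 5 has {2,3,5,6}; column 1 has {2,4,5,6}, so it must be 1.
(r5,c2): row 5 has {1,2,3,5,6}; column 2 has {2,3,5,6}, so it must be 4.
(r6,c3): row 6 has {1,2,3,4,6}; column 3 has {1,2,3,4,6}, so it must be 5.
(r2,c1): row 2 has {2,4,5,6}; column 1 has {1,2,4,5,6}, so it must be 3.
(r2,c2): row 2 has {2,3,4,5,6}; column 2 has {2,3,4,5,6}, so it must be 1.

1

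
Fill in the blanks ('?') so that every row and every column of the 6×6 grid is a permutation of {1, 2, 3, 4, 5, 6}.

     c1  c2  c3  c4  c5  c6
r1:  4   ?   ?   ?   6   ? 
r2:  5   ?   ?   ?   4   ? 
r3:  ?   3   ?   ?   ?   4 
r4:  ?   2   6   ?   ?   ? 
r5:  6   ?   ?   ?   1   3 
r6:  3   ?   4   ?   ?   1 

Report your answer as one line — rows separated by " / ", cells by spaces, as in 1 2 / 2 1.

At row 4, column 1: row 4 has {2,6}; column 1 has {3,4,5,6}; that leaves 1.
At row 4, column 6: row 4 has {1,2,6}; column 6 has {1,3,4}; that leaves 5.
At row 1, column 6: row 1 has {4,6}; column 6 has {1,3,4,5}; that leaves 2.
At row 2, column 6: row 2 has {4,5}; column 6 has {1,2,3,4,5}; that leaves 6.
At row 3, column 1: row 3 has {3,4}; column 1 has {1,3,4,5,6}; that leaves 2.
At row 3, column 5: row 3 has {2,3,4}; column 5 has {1,4,6}; that leaves 5.
At row 4, column 5: row 4 has {1,2,5,6}; column 5 has {1,4,5,6}; that leaves 3.
At row 6, column 5: row 6 has {1,3,4}; column 5 has {1,3,4,5,6}; that leaves 2.
At row 2, column 2: row 2 has {4,5,6}; column 2 has {2,3}; that leaves 1.
At row 3, column 3: row 3 has {2,3,4,5}; column 3 has {4,6}; that leaves 1.
At row 3, column 4: row 3 has {1,2,3,4,5}; column 4 is empty so far; that leaves 6.
At row 4, column 4: row 4 has {1,2,3,5,6}; column 4 has {6}; that leaves 4.
At row 6, column 4: row 6 has {1,2,3,4}; column 4 has {4,6}; that leaves 5.
At row 1, column 2: row 1 has {2,4,6}; column 2 has {1,2,3}; that leaves 5.
At row 1, column 3: row 1 has {2,4,5,6}; column 3 has {1,4,6}; that leaves 3.
At row 1, column 4: row 1 has {2,3,4,5,6}; column 4 has {4,5,6}; that leaves 1.
At row 2, column 3: row 2 has {1,4,5,6}; column 3 has {1,3,4,6}; that leaves 2.
At row 2, column 4: row 2 has {1,2,4,5,6}; column 4 has {1,4,5,6}; that leaves 3.
At row 5, column 2: row 5 has {1,3,6}; column 2 has {1,2,3,5}; that leaves 4.
At row 5, column 3: row 5 has {1,3,4,6}; column 3 has {1,2,3,4,6}; that leaves 5.
At row 5, column 4: row 5 has {1,3,4,5,6}; column 4 has {1,3,4,5,6}; that leaves 2.
At row 6, column 2: row 6 has {1,2,3,4,5}; column 2 has {1,2,3,4,5}; that leaves 6.

4 5 3 1 6 2 / 5 1 2 3 4 6 / 2 3 1 6 5 4 / 1 2 6 4 3 5 / 6 4 5 2 1 3 / 3 6 4 5 2 1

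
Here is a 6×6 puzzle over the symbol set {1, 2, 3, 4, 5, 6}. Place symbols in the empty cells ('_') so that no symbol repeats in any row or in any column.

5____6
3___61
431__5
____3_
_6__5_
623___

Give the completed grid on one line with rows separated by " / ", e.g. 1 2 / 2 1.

5 1 2 3 4 6 / 3 4 5 2 6 1 / 4 3 1 6 2 5 / 1 5 6 4 3 2 / 2 6 4 1 5 3 / 6 2 3 5 1 4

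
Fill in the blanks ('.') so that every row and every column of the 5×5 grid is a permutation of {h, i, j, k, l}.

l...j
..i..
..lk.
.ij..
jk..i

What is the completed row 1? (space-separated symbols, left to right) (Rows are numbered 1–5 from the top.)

l h k i j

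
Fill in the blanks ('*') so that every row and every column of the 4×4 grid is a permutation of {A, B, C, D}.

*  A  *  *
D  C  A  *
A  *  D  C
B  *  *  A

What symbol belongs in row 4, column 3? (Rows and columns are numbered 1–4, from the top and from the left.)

(r1,c1) = C
(r1,c3) = B
(r1,c4) = D
(r2,c4) = B
(r3,c2) = B
(r4,c2) = D
(r4,c3) = C

C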